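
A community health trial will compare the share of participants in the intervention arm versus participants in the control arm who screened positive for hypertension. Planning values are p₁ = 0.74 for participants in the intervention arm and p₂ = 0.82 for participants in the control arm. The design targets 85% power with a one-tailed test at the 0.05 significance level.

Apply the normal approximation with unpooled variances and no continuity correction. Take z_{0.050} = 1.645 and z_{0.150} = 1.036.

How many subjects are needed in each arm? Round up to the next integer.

n = (z_α + z_β)² · [p₁(1−p₁) + p₂(1−p₂)] / (p₁ − p₂)²
  = (1.645 + 1.036)² · (0.74·0.26 + 0.82·0.18) / (-0.08)²
  = (2.681)² · (0.1924 + 0.1476) / 0.0064
  = 7.1878 · 0.3400 / 0.0064
  = 381.85
Round up → n = 382 per group.

n = 382 per group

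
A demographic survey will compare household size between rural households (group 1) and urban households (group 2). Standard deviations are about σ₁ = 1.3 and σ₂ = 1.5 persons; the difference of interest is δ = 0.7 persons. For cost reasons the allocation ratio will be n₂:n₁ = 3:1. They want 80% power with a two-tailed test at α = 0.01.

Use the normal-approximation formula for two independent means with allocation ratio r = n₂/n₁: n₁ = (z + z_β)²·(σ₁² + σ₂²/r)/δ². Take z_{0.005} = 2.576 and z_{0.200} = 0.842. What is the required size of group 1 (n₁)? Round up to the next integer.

n₁ = 59

n₁ = (z_{α/2} + z_β)² · (σ₁² + σ₂²/r) / δ²
   = (2.576 + 0.842)² · (1.3² + 1.5²/3) / 0.7²
   = 11.6827 · (1.69 + 0.75) / 0.49
   = 11.6827 · 2.44 / 0.49
   = 58.18
Round up → n₁ = 59; n₂ = r·n₁ = 3 × 59 = 177.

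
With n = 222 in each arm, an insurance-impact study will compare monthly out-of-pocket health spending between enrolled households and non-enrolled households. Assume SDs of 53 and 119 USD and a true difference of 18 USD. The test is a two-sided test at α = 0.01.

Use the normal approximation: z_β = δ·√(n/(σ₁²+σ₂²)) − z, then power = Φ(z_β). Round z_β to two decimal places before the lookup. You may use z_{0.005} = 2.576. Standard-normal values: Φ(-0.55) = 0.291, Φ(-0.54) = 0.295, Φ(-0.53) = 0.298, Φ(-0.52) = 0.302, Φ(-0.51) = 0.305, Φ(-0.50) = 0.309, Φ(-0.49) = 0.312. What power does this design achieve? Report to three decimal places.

Power ≈ 0.302

z_β = δ·√(n/(σ₁²+σ₂²)) − z_{α/2}
    = 18 · √(222/16970) − 2.576
    = 18 · 0.11438 − 2.576
    = 2.0588 − 2.576 = -0.5172 → -0.52
Power = Φ(-0.52) = 0.302.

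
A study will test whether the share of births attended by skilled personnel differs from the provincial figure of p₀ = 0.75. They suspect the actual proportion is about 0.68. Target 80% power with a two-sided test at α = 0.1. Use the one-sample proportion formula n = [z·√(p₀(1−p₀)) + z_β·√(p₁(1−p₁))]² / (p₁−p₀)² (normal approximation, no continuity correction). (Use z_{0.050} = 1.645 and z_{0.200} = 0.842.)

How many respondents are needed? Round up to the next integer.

n = 250

n = [z_{α/2}·√(p₀q₀) + z_β·√(p₁q₁)]² / (p₁ − p₀)²
  = [1.645·√(0.75·0.25) + 0.842·√(0.68·0.32)]² / (-0.07)²
  = [1.645·0.4330 + 0.842·0.4665]² / 0.0049
  = [1.1051]² / 0.0049
  = 249.22
Round up → n = 250.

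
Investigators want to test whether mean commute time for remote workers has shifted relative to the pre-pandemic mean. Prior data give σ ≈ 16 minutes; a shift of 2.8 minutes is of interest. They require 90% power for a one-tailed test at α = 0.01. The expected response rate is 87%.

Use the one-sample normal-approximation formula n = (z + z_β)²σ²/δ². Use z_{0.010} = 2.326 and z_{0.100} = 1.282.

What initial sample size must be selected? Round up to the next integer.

n = 489

n = (z_α + z_β)² · σ² / δ²
  = (2.326 + 1.282)² · 16² / 2.8²
  = 13.0177 · 256 / 7.84
  = 425.07
Adjust for 87% response: 425.07 / 0.87 = 488.58.
Round up → n = 489.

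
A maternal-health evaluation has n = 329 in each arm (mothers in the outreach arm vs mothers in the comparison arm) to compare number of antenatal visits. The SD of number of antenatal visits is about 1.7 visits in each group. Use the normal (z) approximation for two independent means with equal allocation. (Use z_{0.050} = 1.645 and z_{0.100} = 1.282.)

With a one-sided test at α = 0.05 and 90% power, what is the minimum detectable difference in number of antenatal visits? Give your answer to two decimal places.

δ = (z_α + z_β) · √((σ₁²+σ₂²)/n)
  = (1.645 + 1.282) · √(5.78/329)
  = 2.927 · √0.01757
  = 2.927 · 0.1325
  = 0.3880

Minimum detectable difference ≈ 0.39 visits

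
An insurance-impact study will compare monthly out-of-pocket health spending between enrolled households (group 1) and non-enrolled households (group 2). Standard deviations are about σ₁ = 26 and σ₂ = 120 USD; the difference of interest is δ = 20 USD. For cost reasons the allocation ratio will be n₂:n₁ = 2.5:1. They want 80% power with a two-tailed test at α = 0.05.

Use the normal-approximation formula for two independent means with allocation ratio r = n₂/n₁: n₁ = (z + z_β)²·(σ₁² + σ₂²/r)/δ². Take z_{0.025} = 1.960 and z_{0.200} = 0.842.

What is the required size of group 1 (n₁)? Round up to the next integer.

n₁ = 127

n₁ = (z_{α/2} + z_β)² · (σ₁² + σ₂²/r) / δ²
   = (1.960 + 0.842)² · (26² + 120²/2.5) / 20²
   = 7.8512 · (676 + 5760) / 400
   = 7.8512 · 6436 / 400
   = 126.33
Round up → n₁ = 127; n₂ = r·n₁ = 2.5 × 127 = 318.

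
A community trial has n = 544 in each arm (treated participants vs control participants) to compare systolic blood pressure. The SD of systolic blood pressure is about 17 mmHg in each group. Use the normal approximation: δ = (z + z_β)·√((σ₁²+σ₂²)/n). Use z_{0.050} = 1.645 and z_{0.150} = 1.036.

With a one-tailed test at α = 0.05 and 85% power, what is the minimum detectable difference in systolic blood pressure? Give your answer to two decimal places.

δ = (z_α + z_β) · √((σ₁²+σ₂²)/n)
  = (1.645 + 1.036) · √(578/544)
  = 2.681 · √1.0625
  = 2.681 · 1.0308
  = 2.7635

Minimum detectable difference ≈ 2.76 mmHg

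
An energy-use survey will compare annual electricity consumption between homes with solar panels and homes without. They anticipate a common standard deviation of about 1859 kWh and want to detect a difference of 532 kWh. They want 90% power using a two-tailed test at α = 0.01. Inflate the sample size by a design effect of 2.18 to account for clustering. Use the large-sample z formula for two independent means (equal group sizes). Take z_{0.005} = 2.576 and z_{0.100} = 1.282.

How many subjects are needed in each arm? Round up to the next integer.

n = 793 per group

n = (z_{α/2} + z_β)² · (σ₁² + σ₂²) / δ²
  = (2.576 + 1.282)² · (2·1859² = 6911762) / 532²
  = 14.8842 · 6911762 / 283024
  = 363.49
Design effect: 2.18 × 363.49 = 792.40.
Round up → n = 793 per group.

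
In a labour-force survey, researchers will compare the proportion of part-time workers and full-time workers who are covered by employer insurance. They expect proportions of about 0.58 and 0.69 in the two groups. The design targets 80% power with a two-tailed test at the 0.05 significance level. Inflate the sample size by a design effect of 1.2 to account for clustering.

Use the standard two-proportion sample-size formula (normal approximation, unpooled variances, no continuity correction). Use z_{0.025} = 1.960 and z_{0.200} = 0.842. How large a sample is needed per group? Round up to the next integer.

n = (z_{α/2} + z_β)² · [p₁(1−p₁) + p₂(1−p₂)] / (p₁ − p₂)²
  = (1.960 + 0.842)² · (0.58·0.42 + 0.69·0.31) / (-0.11)²
  = (2.802)² · (0.2436 + 0.2139) / 0.0121
  = 7.8512 · 0.4575 / 0.0121
  = 296.85
Design effect: 1.2 × 296.85 = 356.22.
Round up → n = 357 per group.

n = 357 per group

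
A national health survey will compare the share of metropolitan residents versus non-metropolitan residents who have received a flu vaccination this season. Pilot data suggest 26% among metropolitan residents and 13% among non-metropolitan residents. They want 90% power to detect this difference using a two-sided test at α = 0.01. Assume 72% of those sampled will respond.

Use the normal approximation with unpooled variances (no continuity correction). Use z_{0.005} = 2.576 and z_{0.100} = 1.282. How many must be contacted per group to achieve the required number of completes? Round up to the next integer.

n = (z_{α/2} + z_β)² · [p₁(1−p₁) + p₂(1−p₂)] / (p₁ − p₂)²
  = (2.576 + 1.282)² · (0.26·0.74 + 0.13·0.87) / (0.13)²
  = (3.858)² · (0.1924 + 0.1131) / 0.0169
  = 14.8842 · 0.3055 / 0.0169
  = 269.06
Adjust for 72% response: 269.06 / 0.72 = 373.69.
Round up → n = 374 per group.

n = 374 per group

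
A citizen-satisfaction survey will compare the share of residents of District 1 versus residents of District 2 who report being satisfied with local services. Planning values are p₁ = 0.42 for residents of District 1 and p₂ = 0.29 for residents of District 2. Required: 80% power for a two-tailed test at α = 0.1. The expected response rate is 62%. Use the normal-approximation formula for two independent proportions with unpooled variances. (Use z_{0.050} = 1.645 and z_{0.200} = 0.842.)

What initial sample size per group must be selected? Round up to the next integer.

n = (z_{α/2} + z_β)² · [p₁(1−p₁) + p₂(1−p₂)] / (p₁ − p₂)²
  = (1.645 + 0.842)² · (0.42·0.58 + 0.29·0.71) / (0.13)²
  = (2.487)² · (0.2436 + 0.2059) / 0.0169
  = 6.1852 · 0.4495 / 0.0169
  = 164.51
Adjust for 62% response: 164.51 / 0.62 = 265.34.
Round up → n = 266 per group.

n = 266 per group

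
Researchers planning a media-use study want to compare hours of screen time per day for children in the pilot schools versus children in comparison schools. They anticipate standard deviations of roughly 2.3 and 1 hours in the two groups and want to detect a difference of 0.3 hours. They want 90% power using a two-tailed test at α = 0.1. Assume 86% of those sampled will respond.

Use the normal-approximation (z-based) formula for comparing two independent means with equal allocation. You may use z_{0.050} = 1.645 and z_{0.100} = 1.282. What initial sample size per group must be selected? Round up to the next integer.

n = 697 per group

n = (z_{α/2} + z_β)² · (σ₁² + σ₂²) / δ²
  = (1.645 + 1.282)² · (2.3² + 1² = 6.29) / 0.3²
  = 8.5673 · 6.29 / 0.09
  = 598.76
Adjust for 86% response: 598.76 / 0.86 = 696.23.
Round up → n = 697 per group.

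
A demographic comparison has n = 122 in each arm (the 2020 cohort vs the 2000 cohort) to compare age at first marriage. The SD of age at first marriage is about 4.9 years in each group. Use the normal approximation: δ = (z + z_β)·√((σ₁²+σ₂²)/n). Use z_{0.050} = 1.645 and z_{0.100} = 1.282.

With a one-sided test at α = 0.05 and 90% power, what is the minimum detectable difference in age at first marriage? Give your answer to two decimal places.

Minimum detectable difference ≈ 1.84 years

δ = (z_α + z_β) · √((σ₁²+σ₂²)/n)
  = (1.645 + 1.282) · √(48.02/122)
  = 2.927 · √0.39361
  = 2.927 · 0.6274
  = 1.8363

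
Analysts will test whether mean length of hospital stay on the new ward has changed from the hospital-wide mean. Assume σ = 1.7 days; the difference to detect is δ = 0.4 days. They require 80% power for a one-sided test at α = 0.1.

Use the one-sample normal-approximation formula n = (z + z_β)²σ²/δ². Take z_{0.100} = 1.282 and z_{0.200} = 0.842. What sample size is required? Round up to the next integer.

n = (z_α + z_β)² · σ² / δ²
  = (1.282 + 0.842)² · 1.7² / 0.4²
  = 4.5114 · 2.89 / 0.16
  = 81.49
Round up → n = 82.

n = 82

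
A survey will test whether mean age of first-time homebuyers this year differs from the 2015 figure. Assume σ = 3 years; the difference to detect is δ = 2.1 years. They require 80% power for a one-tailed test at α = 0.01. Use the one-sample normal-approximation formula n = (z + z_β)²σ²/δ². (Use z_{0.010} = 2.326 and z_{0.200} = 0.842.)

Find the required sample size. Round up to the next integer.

n = 21

n = (z_α + z_β)² · σ² / δ²
  = (2.326 + 0.842)² · 3² / 2.1²
  = 10.0362 · 9 / 4.41
  = 20.48
Round up → n = 21.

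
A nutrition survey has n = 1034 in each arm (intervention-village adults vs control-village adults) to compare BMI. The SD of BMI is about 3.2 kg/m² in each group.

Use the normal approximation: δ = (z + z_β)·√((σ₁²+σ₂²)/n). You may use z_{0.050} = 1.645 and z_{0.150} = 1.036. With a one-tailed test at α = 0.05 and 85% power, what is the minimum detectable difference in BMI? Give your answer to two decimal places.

Minimum detectable difference ≈ 0.38 kg/m²

δ = (z_α + z_β) · √((σ₁²+σ₂²)/n)
  = (1.645 + 1.036) · √(20.48/1034)
  = 2.681 · √0.01981
  = 2.681 · 0.1407
  = 0.3773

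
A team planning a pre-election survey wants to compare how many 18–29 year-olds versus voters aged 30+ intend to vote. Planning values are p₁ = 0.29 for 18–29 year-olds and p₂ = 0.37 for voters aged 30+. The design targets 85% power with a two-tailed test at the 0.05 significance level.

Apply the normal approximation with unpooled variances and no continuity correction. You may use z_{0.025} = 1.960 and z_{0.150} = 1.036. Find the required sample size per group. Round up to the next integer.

n = (z_{α/2} + z_β)² · [p₁(1−p₁) + p₂(1−p₂)] / (p₁ − p₂)²
  = (1.960 + 1.036)² · (0.29·0.71 + 0.37·0.63) / (-0.08)²
  = (2.996)² · (0.2059 + 0.2331) / 0.0064
  = 8.9760 · 0.4390 / 0.0064
  = 615.70
Round up → n = 616 per group.

n = 616 per group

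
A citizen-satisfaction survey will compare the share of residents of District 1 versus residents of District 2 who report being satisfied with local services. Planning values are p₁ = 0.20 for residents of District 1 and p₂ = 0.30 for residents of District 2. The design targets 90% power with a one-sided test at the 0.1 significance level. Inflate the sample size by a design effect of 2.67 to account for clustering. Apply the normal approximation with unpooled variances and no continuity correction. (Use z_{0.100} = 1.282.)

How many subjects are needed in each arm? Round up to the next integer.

n = (z_α + z_β)² · [p₁(1−p₁) + p₂(1−p₂)] / (p₁ − p₂)²
  = (1.282 + 1.282)² · (0.20·0.80 + 0.30·0.70) / (-0.10)²
  = (2.564)² · (0.1600 + 0.2100) / 0.0100
  = 6.5741 · 0.3700 / 0.0100
  = 243.24
Design effect: 2.67 × 243.24 = 649.45.
Round up → n = 650 per group.

n = 650 per group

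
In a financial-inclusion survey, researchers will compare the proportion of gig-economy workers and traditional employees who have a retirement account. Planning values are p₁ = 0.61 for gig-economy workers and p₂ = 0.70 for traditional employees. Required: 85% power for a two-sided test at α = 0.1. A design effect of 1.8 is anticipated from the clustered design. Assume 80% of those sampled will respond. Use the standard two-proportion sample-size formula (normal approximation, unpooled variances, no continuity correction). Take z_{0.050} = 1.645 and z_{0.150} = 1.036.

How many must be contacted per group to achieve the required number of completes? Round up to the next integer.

n = 895 per group

n = (z_{α/2} + z_β)² · [p₁(1−p₁) + p₂(1−p₂)] / (p₁ − p₂)²
  = (1.645 + 1.036)² · (0.61·0.39 + 0.70·0.30) / (-0.09)²
  = (2.681)² · (0.2379 + 0.2100) / 0.0081
  = 7.1878 · 0.4479 / 0.0081
  = 397.46
Design effect: 1.8 × 397.46 = 715.42.
Adjust for 80% response: 715.42 / 0.80 = 894.28.
Round up → n = 895 per group.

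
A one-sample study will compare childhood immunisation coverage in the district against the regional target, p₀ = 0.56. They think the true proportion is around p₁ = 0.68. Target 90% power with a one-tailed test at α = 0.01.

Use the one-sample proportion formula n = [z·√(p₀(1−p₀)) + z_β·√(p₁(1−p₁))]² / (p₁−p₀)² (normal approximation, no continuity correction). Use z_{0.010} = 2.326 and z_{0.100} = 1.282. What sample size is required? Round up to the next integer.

n = 214

n = [z_α·√(p₀q₀) + z_β·√(p₁q₁)]² / (p₁ − p₀)²
  = [2.326·√(0.56·0.44) + 1.282·√(0.68·0.32)]² / (0.12)²
  = [2.326·0.4964 + 1.282·0.4665]² / 0.0144
  = [1.7526]² / 0.0144
  = 213.31
Round up → n = 214.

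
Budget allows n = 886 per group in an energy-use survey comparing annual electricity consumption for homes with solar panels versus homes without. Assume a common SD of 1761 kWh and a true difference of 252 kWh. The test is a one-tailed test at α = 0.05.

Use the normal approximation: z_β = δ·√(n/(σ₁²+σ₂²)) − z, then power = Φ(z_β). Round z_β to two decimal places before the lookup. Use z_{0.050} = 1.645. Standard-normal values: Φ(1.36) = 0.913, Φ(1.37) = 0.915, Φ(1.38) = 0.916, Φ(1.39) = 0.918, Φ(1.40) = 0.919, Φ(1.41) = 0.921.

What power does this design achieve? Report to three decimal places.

z_β = δ·√(n/(σ₁²+σ₂²)) − z_α
    = 252 · √(886/6202242) − 1.645
    = 252 · 0.01195 − 1.645
    = 3.0119 − 1.645 = 1.3669 → 1.37
Power = Φ(1.37) = 0.915.

Power ≈ 0.915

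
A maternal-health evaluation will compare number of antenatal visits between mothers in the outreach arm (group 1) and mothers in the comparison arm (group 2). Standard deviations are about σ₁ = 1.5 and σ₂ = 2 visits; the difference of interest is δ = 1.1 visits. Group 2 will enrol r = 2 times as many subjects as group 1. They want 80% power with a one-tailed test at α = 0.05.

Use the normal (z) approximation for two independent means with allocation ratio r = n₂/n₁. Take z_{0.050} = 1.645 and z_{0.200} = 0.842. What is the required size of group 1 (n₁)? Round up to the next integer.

n₁ = 22

n₁ = (z_α + z_β)² · (σ₁² + σ₂²/r) / δ²
   = (1.645 + 0.842)² · (1.5² + 2²/2) / 1.1²
   = 6.1852 · (2.25 + 2) / 1.21
   = 6.1852 · 4.25 / 1.21
   = 21.72
Round up → n₁ = 22; n₂ = r·n₁ = 2 × 22 = 44.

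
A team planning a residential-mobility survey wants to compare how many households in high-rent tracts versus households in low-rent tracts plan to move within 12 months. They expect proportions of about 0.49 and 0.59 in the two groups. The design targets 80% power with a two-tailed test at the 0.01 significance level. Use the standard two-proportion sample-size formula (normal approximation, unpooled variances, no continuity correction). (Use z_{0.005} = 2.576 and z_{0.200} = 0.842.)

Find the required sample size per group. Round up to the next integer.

n = (z_{α/2} + z_β)² · [p₁(1−p₁) + p₂(1−p₂)] / (p₁ − p₂)²
  = (2.576 + 0.842)² · (0.49·0.51 + 0.59·0.41) / (-0.10)²
  = (3.418)² · (0.2499 + 0.2419) / 0.0100
  = 11.6827 · 0.4918 / 0.0100
  = 574.56
Round up → n = 575 per group.

n = 575 per group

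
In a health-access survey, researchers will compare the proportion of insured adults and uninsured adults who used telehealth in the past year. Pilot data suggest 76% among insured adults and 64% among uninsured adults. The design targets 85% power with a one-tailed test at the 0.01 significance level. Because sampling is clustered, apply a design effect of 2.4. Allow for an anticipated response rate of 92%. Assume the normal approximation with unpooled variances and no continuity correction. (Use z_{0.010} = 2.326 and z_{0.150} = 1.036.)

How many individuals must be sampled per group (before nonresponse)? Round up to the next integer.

n = (z_α + z_β)² · [p₁(1−p₁) + p₂(1−p₂)] / (p₁ − p₂)²
  = (2.326 + 1.036)² · (0.76·0.24 + 0.64·0.36) / (0.12)²
  = (3.362)² · (0.1824 + 0.2304) / 0.0144
  = 11.3030 · 0.4128 / 0.0144
  = 324.02
Design effect: 2.4 × 324.02 = 777.65.
Adjust for 92% response: 777.65 / 0.92 = 845.27.
Round up → n = 846 per group.

n = 846 per group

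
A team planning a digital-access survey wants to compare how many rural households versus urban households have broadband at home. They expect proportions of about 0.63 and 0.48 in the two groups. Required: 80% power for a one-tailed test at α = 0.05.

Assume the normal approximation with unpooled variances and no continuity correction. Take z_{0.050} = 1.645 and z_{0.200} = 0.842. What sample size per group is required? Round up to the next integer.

n = (z_α + z_β)² · [p₁(1−p₁) + p₂(1−p₂)] / (p₁ − p₂)²
  = (1.645 + 0.842)² · (0.63·0.37 + 0.48·0.52) / (0.15)²
  = (2.487)² · (0.2331 + 0.2496) / 0.0225
  = 6.1852 · 0.4827 / 0.0225
  = 132.69
Round up → n = 133 per group.

n = 133 per group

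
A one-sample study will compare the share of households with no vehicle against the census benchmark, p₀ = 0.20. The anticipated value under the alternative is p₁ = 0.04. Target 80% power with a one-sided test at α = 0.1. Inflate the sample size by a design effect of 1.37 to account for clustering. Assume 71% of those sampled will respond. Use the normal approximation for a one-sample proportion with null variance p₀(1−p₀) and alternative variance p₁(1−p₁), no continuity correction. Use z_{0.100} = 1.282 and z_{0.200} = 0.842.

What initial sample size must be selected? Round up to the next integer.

n = [z_α·√(p₀q₀) + z_β·√(p₁q₁)]² / (p₁ − p₀)²
  = [1.282·√(0.20·0.80) + 0.842·√(0.04·0.96)]² / (-0.16)²
  = [1.282·0.4000 + 0.842·0.1960]² / 0.0256
  = [0.6778]² / 0.0256
  = 17.95
Design effect: 1.37 × 17.95 = 24.59.
Adjust for 71% response: 24.59 / 0.71 = 34.63.
Round up → n = 35.

n = 35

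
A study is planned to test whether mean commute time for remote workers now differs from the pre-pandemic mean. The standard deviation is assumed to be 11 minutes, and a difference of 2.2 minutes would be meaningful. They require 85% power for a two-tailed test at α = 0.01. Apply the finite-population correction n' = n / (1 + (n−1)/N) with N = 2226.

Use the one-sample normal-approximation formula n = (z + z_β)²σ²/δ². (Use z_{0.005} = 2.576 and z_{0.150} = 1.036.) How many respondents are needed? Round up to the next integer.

n = 285

n = (z_{α/2} + z_β)² · σ² / δ²
  = (2.576 + 1.036)² · 11² / 2.2²
  = 13.0465 · 121 / 4.84
  = 326.16
Finite-population correction (N = 2226): 326.16 / (1 + (326.16 − 1)/2226) = 284.59.
Round up → n = 285.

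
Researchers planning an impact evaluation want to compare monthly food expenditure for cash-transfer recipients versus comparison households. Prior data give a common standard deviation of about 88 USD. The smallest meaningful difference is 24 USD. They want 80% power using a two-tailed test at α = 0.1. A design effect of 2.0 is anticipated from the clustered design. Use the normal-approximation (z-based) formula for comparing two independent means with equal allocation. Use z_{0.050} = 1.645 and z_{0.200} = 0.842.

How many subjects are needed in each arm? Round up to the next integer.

n = 333 per group

n = (z_{α/2} + z_β)² · (σ₁² + σ₂²) / δ²
  = (1.645 + 0.842)² · (2·88² = 15488) / 24²
  = 6.1852 · 15488 / 576
  = 166.31
Design effect: 2.0 × 166.31 = 332.62.
Round up → n = 333 per group.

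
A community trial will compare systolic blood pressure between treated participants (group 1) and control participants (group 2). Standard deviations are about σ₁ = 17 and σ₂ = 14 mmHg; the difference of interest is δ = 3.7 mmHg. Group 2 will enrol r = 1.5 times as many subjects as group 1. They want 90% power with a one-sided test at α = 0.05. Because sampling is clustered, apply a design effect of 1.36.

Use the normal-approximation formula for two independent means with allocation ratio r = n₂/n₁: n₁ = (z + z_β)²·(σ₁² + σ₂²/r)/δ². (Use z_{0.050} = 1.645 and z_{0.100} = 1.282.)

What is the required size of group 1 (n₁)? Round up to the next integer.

n₁ = (z_α + z_β)² · (σ₁² + σ₂²/r) / δ²
   = (1.645 + 1.282)² · (17² + 14²/1.5) / 3.7²
   = 8.5673 · (289 + 130.6667) / 13.69
   = 8.5673 · 419.6667 / 13.69
   = 262.63
Design effect: 1.36 × 262.63 = 357.18.
Round up → n₁ = 358; n₂ = r·n₁ = 1.5 × 358 = 537.

n₁ = 358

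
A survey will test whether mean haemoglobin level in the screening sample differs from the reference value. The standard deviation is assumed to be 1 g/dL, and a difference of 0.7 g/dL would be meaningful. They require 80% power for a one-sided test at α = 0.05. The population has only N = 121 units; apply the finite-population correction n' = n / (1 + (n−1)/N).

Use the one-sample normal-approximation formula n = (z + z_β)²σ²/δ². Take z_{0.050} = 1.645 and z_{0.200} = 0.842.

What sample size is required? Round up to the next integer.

n = (z_α + z_β)² · σ² / δ²
  = (1.645 + 0.842)² · 1² / 0.7²
  = 6.1852 · 1 / 0.49
  = 12.62
Finite-population correction (N = 121): 12.62 / (1 + (12.62 − 1)/121) = 11.52.
Round up → n = 12.

n = 12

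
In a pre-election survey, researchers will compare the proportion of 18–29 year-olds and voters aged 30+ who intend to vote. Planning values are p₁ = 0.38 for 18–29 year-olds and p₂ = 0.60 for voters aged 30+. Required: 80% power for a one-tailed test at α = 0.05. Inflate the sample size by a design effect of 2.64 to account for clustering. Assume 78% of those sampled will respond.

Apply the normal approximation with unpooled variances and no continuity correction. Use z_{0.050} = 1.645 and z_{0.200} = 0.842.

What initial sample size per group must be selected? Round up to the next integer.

n = (z_α + z_β)² · [p₁(1−p₁) + p₂(1−p₂)] / (p₁ − p₂)²
  = (1.645 + 0.842)² · (0.38·0.62 + 0.60·0.40) / (-0.22)²
  = (2.487)² · (0.2356 + 0.2400) / 0.0484
  = 6.1852 · 0.4756 / 0.0484
  = 60.78
Design effect: 2.64 × 60.78 = 160.45.
Adjust for 78% response: 160.45 / 0.78 = 205.71.
Round up → n = 206 per group.

n = 206 per group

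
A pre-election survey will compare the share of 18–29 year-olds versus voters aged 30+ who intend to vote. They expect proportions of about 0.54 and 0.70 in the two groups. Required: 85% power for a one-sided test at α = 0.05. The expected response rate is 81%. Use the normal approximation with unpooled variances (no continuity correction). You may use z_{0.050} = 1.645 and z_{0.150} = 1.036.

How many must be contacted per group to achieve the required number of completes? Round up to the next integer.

n = 159 per group

n = (z_α + z_β)² · [p₁(1−p₁) + p₂(1−p₂)] / (p₁ − p₂)²
  = (1.645 + 1.036)² · (0.54·0.46 + 0.70·0.30) / (-0.16)²
  = (2.681)² · (0.2484 + 0.2100) / 0.0256
  = 7.1878 · 0.4584 / 0.0256
  = 128.71
Adjust for 81% response: 128.71 / 0.81 = 158.90.
Round up → n = 159 per group.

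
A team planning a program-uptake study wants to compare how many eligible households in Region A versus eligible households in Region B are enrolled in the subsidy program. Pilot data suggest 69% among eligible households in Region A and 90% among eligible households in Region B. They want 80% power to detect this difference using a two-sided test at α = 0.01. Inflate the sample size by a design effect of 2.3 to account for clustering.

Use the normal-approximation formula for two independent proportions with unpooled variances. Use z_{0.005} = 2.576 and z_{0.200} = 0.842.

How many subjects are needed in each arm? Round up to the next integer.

n = (z_{α/2} + z_β)² · [p₁(1−p₁) + p₂(1−p₂)] / (p₁ − p₂)²
  = (2.576 + 0.842)² · (0.69·0.31 + 0.90·0.10) / (-0.21)²
  = (3.418)² · (0.2139 + 0.0900) / 0.0441
  = 11.6827 · 0.3039 / 0.0441
  = 80.51
Design effect: 2.3 × 80.51 = 185.17.
Round up → n = 186 per group.

n = 186 per group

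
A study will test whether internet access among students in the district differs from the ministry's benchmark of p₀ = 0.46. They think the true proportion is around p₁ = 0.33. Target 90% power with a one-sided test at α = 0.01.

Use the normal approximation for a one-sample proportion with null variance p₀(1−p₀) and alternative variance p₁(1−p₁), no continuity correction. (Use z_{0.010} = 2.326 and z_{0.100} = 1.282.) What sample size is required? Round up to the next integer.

n = 184

n = [z_α·√(p₀q₀) + z_β·√(p₁q₁)]² / (p₁ − p₀)²
  = [2.326·√(0.46·0.54) + 1.282·√(0.33·0.67)]² / (-0.13)²
  = [2.326·0.4984 + 1.282·0.4702]² / 0.0169
  = [1.7621]² / 0.0169
  = 183.72
Round up → n = 184.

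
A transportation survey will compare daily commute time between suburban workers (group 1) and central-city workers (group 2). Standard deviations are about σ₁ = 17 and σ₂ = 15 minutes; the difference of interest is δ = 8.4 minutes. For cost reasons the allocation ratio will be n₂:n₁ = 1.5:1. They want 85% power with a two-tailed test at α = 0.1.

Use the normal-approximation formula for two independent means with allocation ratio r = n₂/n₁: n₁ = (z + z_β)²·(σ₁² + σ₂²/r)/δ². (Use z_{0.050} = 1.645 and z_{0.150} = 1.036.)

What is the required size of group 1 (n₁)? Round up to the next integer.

n₁ = (z_{α/2} + z_β)² · (σ₁² + σ₂²/r) / δ²
   = (1.645 + 1.036)² · (17² + 15²/1.5) / 8.4²
   = 7.1878 · (289 + 150) / 70.56
   = 7.1878 · 439 / 70.56
   = 44.72
Round up → n₁ = 45; n₂ = r·n₁ = 1.5 × 45 = 68.

n₁ = 45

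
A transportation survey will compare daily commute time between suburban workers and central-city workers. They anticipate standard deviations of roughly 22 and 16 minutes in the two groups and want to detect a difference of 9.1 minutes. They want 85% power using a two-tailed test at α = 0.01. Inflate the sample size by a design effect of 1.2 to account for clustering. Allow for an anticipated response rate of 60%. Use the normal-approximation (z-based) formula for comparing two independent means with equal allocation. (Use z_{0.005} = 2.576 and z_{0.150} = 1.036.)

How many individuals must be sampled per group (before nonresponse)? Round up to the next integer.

n = 234 per group

n = (z_{α/2} + z_β)² · (σ₁² + σ₂²) / δ²
  = (2.576 + 1.036)² · (22² + 16² = 740) / 9.1²
  = 13.0465 · 740 / 82.81
  = 116.59
Design effect: 1.2 × 116.59 = 139.90.
Adjust for 60% response: 139.90 / 0.60 = 233.17.
Round up → n = 234 per group.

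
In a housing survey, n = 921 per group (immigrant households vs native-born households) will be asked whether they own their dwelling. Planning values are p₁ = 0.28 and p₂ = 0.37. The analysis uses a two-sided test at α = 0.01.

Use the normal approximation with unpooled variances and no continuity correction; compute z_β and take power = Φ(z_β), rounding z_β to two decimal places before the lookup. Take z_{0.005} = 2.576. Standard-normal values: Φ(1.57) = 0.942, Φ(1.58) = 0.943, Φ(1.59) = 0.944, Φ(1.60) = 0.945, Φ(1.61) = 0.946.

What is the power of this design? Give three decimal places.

Power ≈ 0.942

z_β = |p₁−p₂|·√(n/[p₁q₁+p₂q₂]) − z_{α/2}
    = 0.09 · √(921/0.4347) − 2.576
    = 0.09 · 46.0294 − 2.576
    = 4.1426 − 2.576 = 1.5666 → 1.57
Power = Φ(1.57) = 0.942.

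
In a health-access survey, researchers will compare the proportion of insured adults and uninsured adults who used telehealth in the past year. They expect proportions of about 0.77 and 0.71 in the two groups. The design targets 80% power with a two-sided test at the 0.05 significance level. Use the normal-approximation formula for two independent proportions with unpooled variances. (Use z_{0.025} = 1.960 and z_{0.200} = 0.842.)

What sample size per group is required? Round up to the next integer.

n = 836 per group

n = (z_{α/2} + z_β)² · [p₁(1−p₁) + p₂(1−p₂)] / (p₁ − p₂)²
  = (1.960 + 0.842)² · (0.77·0.23 + 0.71·0.29) / (0.06)²
  = (2.802)² · (0.1771 + 0.2059) / 0.0036
  = 7.8512 · 0.3830 / 0.0036
  = 835.28
Round up → n = 836 per group.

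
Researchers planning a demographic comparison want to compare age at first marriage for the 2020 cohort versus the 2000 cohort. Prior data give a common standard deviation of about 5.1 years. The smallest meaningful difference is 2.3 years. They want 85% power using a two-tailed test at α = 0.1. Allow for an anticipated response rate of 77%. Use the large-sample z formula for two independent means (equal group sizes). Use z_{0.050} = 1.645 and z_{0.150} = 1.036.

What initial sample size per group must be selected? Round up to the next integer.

n = 92 per group

n = (z_{α/2} + z_β)² · (σ₁² + σ₂²) / δ²
  = (1.645 + 1.036)² · (2·5.1² = 52.02) / 2.3²
  = 7.1878 · 52.02 / 5.29
  = 70.68
Adjust for 77% response: 70.68 / 0.77 = 91.79.
Round up → n = 92 per group.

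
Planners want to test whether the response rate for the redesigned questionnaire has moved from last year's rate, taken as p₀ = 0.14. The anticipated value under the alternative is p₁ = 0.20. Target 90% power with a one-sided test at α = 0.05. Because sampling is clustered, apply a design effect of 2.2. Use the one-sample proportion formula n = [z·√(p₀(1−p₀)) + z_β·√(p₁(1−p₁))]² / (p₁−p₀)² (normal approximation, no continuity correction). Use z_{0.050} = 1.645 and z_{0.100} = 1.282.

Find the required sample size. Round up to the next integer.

n = 718

n = [z_α·√(p₀q₀) + z_β·√(p₁q₁)]² / (p₁ − p₀)²
  = [1.645·√(0.14·0.86) + 1.282·√(0.20·0.80)]² / (0.06)²
  = [1.645·0.3470 + 1.282·0.4000]² / 0.0036
  = [1.0836]² / 0.0036
  = 326.16
Design effect: 2.2 × 326.16 = 717.55.
Round up → n = 718.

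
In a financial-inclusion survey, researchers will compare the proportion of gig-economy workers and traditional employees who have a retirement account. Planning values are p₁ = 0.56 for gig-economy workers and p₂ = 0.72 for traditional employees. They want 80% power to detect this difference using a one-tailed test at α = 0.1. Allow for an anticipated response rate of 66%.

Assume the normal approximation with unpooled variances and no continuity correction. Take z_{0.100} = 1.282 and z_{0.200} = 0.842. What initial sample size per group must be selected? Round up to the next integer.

n = 120 per group

n = (z_α + z_β)² · [p₁(1−p₁) + p₂(1−p₂)] / (p₁ − p₂)²
  = (1.282 + 0.842)² · (0.56·0.44 + 0.72·0.28) / (-0.16)²
  = (2.124)² · (0.2464 + 0.2016) / 0.0256
  = 4.5114 · 0.4480 / 0.0256
  = 78.95
Adjust for 66% response: 78.95 / 0.66 = 119.62.
Round up → n = 120 per group.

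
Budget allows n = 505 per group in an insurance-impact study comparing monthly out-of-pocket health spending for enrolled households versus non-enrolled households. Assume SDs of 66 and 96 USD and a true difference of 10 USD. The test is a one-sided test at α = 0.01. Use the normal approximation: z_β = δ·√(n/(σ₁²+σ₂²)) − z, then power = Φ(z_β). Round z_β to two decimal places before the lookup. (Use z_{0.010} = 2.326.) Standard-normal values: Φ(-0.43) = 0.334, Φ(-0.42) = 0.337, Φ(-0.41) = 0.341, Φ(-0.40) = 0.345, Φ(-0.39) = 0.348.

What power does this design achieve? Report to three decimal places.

z_β = δ·√(n/(σ₁²+σ₂²)) − z_α
    = 10 · √(505/13572) − 2.326
    = 10 · 0.19290 − 2.326
    = 1.9290 − 2.326 = -0.3970 → -0.40
Power = Φ(-0.40) = 0.345.

Power ≈ 0.345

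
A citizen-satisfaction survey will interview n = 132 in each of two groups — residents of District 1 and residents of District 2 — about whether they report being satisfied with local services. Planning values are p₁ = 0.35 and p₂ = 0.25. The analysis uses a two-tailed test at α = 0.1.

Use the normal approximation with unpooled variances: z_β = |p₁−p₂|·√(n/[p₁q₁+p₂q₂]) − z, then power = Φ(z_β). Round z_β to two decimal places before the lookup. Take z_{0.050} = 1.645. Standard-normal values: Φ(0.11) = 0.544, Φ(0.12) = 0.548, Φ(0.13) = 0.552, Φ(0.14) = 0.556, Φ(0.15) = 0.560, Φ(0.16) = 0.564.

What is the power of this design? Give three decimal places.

z_β = |p₁−p₂|·√(n/[p₁q₁+p₂q₂]) − z_{α/2}
    = 0.10 · √(132/0.4150) − 1.645
    = 0.10 · 17.8346 − 1.645
    = 1.7835 − 1.645 = 0.1385 → 0.14
Power = Φ(0.14) = 0.556.

Power ≈ 0.556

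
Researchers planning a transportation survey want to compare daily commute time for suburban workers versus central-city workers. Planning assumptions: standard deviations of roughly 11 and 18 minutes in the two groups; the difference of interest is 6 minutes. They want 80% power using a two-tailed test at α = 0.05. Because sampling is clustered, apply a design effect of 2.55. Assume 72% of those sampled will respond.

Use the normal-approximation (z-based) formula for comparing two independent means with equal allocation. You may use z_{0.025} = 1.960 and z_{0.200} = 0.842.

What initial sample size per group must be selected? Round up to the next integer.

n = (z_{α/2} + z_β)² · (σ₁² + σ₂²) / δ²
  = (1.960 + 0.842)² · (11² + 18² = 445) / 6²
  = 7.8512 · 445 / 36
  = 97.05
Design effect: 2.55 × 97.05 = 247.48.
Adjust for 72% response: 247.48 / 0.72 = 343.72.
Round up → n = 344 per group.

n = 344 per group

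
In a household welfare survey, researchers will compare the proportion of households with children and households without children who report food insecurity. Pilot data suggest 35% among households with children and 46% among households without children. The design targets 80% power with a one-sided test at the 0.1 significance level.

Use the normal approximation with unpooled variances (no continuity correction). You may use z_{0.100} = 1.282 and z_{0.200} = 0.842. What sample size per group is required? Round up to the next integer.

n = (z_α + z_β)² · [p₁(1−p₁) + p₂(1−p₂)] / (p₁ − p₂)²
  = (1.282 + 0.842)² · (0.35·0.65 + 0.46·0.54) / (-0.11)²
  = (2.124)² · (0.2275 + 0.2484) / 0.0121
  = 4.5114 · 0.4759 / 0.0121
  = 177.44
Round up → n = 178 per group.

n = 178 per group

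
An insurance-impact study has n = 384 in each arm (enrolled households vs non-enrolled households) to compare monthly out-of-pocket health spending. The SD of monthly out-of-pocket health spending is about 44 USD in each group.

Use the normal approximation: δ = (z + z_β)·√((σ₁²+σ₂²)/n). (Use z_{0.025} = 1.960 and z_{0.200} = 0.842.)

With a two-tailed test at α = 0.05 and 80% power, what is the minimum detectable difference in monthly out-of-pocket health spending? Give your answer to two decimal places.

Minimum detectable difference ≈ 8.90 USD

δ = (z_{α/2} + z_β) · √((σ₁²+σ₂²)/n)
  = (1.960 + 0.842) · √(3872/384)
  = 2.802 · √10.0833
  = 2.802 · 3.1754
  = 8.8975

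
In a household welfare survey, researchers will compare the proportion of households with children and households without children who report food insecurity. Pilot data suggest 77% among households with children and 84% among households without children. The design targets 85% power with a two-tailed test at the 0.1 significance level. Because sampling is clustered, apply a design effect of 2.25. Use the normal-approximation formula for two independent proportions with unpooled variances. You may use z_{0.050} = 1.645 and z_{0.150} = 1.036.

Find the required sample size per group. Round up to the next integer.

n = (z_{α/2} + z_β)² · [p₁(1−p₁) + p₂(1−p₂)] / (p₁ − p₂)²
  = (1.645 + 1.036)² · (0.77·0.23 + 0.84·0.16) / (-0.07)²
  = (2.681)² · (0.1771 + 0.1344) / 0.0049
  = 7.1878 · 0.3115 / 0.0049
  = 456.94
Design effect: 2.25 × 456.94 = 1028.11.
Round up → n = 1029 per group.

n = 1029 per group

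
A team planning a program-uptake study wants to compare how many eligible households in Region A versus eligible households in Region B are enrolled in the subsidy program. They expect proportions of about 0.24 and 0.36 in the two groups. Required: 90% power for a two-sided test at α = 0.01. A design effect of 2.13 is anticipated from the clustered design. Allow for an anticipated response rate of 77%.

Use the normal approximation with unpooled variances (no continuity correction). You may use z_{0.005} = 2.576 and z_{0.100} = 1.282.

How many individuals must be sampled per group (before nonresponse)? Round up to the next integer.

n = (z_{α/2} + z_β)² · [p₁(1−p₁) + p₂(1−p₂)] / (p₁ − p₂)²
  = (2.576 + 1.282)² · (0.24·0.76 + 0.36·0.64) / (-0.12)²
  = (3.858)² · (0.1824 + 0.2304) / 0.0144
  = 14.8842 · 0.4128 / 0.0144
  = 426.68
Design effect: 2.13 × 426.68 = 908.83.
Adjust for 77% response: 908.83 / 0.77 = 1180.29.
Round up → n = 1181 per group.

n = 1181 per group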